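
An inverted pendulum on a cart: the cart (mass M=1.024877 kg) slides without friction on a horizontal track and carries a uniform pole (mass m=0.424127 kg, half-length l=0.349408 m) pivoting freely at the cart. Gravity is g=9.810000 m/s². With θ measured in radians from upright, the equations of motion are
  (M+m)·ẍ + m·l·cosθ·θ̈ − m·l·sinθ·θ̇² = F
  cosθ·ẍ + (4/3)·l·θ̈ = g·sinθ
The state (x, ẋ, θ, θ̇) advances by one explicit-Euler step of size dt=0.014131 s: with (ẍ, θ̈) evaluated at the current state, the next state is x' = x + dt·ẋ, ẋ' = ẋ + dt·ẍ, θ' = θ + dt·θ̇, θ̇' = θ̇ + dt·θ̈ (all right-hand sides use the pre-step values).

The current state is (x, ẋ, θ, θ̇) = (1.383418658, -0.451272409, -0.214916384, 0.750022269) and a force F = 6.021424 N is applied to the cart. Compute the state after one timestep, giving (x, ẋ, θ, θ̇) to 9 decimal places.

sinθ=-0.213265737, cosθ=0.976994230
temp = (F + m·l·θ̇²·sinθ)/(M+m) = (6.021424 + -0.017778625)/1.449004 = 4.143291099
θ̈ = (g·sinθ − cosθ·temp)/(l·(4/3 − m·cos²θ/(M+m))) = -16.673462318
ẍ = temp − m·l·θ̈·cosθ/(M+m) = 5.809298674
Euler: x'=1.383418658+0.014131·-0.451272409=1.377041728, ẋ'=-0.451272409+0.014131·5.809298674=-0.369181209
       θ'=-0.214916384+0.014131·0.750022269=-0.204317819, θ̇'=0.750022269+0.014131·-16.673462318=0.514409573

(1.377041728, -0.369181209, -0.204317819, 0.514409573)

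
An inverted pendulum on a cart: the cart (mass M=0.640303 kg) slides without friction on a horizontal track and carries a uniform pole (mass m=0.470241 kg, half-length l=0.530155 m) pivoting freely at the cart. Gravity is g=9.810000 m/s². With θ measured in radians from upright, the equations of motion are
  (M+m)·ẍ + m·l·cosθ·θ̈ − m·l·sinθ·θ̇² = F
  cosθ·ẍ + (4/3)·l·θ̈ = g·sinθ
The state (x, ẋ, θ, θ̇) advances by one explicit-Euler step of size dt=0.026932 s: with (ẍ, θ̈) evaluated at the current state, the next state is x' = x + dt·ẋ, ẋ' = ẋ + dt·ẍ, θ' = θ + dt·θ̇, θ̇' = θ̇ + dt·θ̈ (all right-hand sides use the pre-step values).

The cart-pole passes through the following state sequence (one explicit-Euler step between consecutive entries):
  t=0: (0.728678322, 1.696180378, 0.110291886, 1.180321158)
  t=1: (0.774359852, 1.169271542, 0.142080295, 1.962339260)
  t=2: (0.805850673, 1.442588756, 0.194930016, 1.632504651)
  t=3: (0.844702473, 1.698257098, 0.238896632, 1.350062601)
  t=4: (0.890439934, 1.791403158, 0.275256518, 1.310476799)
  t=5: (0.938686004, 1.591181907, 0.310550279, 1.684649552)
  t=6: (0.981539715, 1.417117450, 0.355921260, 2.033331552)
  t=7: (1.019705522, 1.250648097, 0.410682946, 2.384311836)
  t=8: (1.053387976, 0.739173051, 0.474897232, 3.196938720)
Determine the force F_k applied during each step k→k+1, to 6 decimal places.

step 0→1:
  ẍ = (ẋ'−ẋ)/dt = (1.169271542−1.696180378)/0.026932 = -19.564415
  θ̈ = (θ̇'−θ̇)/dt = (1.962339260−1.180321158)/0.026932 = 29.036763
  sinθ=0.110068, cosθ=0.993924
  F = (M+m)·ẍ + m·l·cosθ·θ̈ − m·l·sinθ·θ̇² = -21.727144 + 7.194900 − 0.038228 = -14.570473
step 1→2:
  ẍ = (ẋ'−ẋ)/dt = (1.442588756−1.169271542)/0.026932 = 10.148419
  θ̈ = (θ̇'−θ̇)/dt = (1.632504651−1.962339260)/0.026932 = -12.246941
  sinθ=0.141603, cosθ=0.989924
  F = (M+m)·ẍ + m·l·cosθ·θ̈ − m·l·sinθ·θ̇² = 11.270266 + -3.022405 − 0.135939 = 8.111922
step 2→3:
  ẍ = (ẋ'−ẋ)/dt = (1.698257098−1.442588756)/0.026932 = 9.493106
  θ̈ = (θ̇'−θ̇)/dt = (1.350062601−1.632504651)/0.026932 = -10.487229
  sinθ=0.193698, cosθ=0.981061
  F = (M+m)·ẍ + m·l·cosθ·θ̈ − m·l·sinθ·θ̇² = 10.542512 + -2.564958 − 0.128694 = 7.848861
step 3→4:
  ẍ = (ẋ'−ẋ)/dt = (1.791403158−1.698257098)/0.026932 = 3.458565
  θ̈ = (θ̇'−θ̇)/dt = (1.310476799−1.350062601)/0.026932 = -1.469843
  sinθ=0.236631, cosθ=0.971600
  F = (M+m)·ẍ + m·l·cosθ·θ̈ − m·l·sinθ·θ̇² = 3.840888 + -0.356026 − 0.107523 = 3.377339
step 4→5:
  ẍ = (ẋ'−ẋ)/dt = (1.591181907−1.791403158)/0.026932 = -7.434325
  θ̈ = (θ̇'−θ̇)/dt = (1.684649552−1.310476799)/0.026932 = 13.893241
  sinθ=0.271794, cosθ=0.962356
  F = (M+m)·ẍ + m·l·cosθ·θ̈ − m·l·sinθ·θ̇² = -8.256145 + 3.333208 − 0.116365 = -5.039302
step 5→6:
  ẍ = (ẋ'−ẋ)/dt = (1.417117450−1.591181907)/0.026932 = -6.463109
  θ̈ = (θ̇'−θ̇)/dt = (2.033331552−1.684649552)/0.026932 = 12.946755
  sinθ=0.305583, cosθ=0.952166
  F = (M+m)·ẍ + m·l·cosθ·θ̈ − m·l·sinθ·θ̇² = -7.177567 + 3.073242 − 0.216208 = -4.320533
step 6→7:
  ẍ = (ẋ'−ẋ)/dt = (1.250648097−1.417117450)/0.026932 = -6.181099
  θ̈ = (θ̇'−θ̇)/dt = (2.384311836−2.033331552)/0.026932 = 13.032091
  sinθ=0.348454, cosθ=0.937326
  F = (M+m)·ẍ + m·l·cosθ·θ̈ − m·l·sinθ·θ̇² = -6.864382 + 3.045286 − 0.359158 = -4.178254
step 7→8:
  ẍ = (ẋ'−ẋ)/dt = (0.739173051−1.250648097)/0.026932 = -18.991350
  θ̈ = (θ̇'−θ̇)/dt = (3.196938720−2.384311836)/0.026932 = 30.173284
  sinθ=0.399236, cosθ=0.916848
  F = (M+m)·ẍ + m·l·cosθ·θ̈ − m·l·sinθ·θ̇² = -21.090730 + 6.896734 − 0.565821 = -14.759817

F_0 = -14.570473 N
F_1 = 8.111922 N
F_2 = 7.848861 N
F_3 = 3.377339 N
F_4 = -5.039302 N
F_5 = -4.320533 N
F_6 = -4.178254 N
F_7 = -14.759817 N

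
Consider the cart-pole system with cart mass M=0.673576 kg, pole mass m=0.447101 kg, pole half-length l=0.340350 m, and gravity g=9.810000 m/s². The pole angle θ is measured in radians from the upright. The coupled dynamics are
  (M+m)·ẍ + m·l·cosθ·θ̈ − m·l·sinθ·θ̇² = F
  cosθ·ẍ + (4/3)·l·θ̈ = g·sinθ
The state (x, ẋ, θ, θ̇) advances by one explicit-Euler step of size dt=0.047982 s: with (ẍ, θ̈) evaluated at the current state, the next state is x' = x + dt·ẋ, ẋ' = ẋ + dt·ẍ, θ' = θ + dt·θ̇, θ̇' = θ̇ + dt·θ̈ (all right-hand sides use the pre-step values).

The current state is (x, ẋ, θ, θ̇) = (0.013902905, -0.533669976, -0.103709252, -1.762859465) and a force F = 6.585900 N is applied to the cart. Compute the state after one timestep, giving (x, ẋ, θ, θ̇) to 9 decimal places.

(-0.011703648, -0.115506604, -0.188294775, -2.786758593)

sinθ=-0.103523443, cosθ=0.994627014
temp = (F + m·l·θ̇²·sinθ)/(M+m) = (6.585900 + -0.048955950)/1.120677 = 5.833031328
θ̈ = (g·sinθ − cosθ·temp)/(l·(4/3 − m·cos²θ/(M+m))) = -21.339234037
ẍ = temp − m·l·θ̈·cosθ/(M+m) = 8.715005035
Euler: x'=0.013902905+0.047982·-0.533669976=-0.011703648, ẋ'=-0.533669976+0.047982·8.715005035=-0.115506604
       θ'=-0.103709252+0.047982·-1.762859465=-0.188294775, θ̇'=-1.762859465+0.047982·-21.339234037=-2.786758593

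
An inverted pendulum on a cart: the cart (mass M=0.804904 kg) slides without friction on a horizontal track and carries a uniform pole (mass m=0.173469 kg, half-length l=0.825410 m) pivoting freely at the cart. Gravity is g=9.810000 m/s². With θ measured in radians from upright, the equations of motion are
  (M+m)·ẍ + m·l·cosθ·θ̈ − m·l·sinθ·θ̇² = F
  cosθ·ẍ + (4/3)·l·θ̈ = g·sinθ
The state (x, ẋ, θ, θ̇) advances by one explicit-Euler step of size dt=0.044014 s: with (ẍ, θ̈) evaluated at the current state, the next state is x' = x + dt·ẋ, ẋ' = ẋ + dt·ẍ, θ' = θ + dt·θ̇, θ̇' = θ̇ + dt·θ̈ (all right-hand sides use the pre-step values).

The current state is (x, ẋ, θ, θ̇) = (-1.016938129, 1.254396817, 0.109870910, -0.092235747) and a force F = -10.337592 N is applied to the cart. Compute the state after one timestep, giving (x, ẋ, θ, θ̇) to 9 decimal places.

(-0.961727107, 0.711803159, 0.105811246, 0.440832372)

sinθ=0.109649990, cosθ=0.993970261
temp = (F + m·l·θ̇²·sinθ)/(M+m) = (-10.337592 + 0.000133567)/0.978373 = -10.565968637
θ̈ = (g·sinθ − cosθ·temp)/(l·(4/3 − m·cos²θ/(M+m))) = 12.111330914
ẍ = temp − m·l·θ̈·cosθ/(M+m) = -12.327751589
Euler: x'=-1.016938129+0.044014·1.254396817=-0.961727107, ẋ'=1.254396817+0.044014·-12.327751589=0.711803159
       θ'=0.109870910+0.044014·-0.092235747=0.105811246, θ̇'=-0.092235747+0.044014·12.111330914=0.440832372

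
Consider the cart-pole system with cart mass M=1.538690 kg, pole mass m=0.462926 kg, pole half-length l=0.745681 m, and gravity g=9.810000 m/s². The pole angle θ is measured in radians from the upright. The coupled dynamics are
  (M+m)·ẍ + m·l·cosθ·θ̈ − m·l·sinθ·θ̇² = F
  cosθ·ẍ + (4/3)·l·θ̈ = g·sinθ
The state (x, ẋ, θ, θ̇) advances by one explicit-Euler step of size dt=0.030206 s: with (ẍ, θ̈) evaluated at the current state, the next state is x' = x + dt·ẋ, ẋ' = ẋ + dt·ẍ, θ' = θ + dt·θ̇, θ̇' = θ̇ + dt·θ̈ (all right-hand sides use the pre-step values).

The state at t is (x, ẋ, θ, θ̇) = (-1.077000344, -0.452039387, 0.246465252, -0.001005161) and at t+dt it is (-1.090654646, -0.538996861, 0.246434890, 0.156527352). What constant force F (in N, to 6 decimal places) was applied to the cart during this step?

F = -4.016398 N

ẍ = (ẋ'−ẋ)/dt = (-0.538996861−-0.452039387)/0.030206 = -2.878815
θ̈ = (θ̇'−θ̇)/dt = (0.156527352−-0.001005161)/0.030206 = 5.215272
sinθ=0.243978, cosθ=0.969781
F = (M+m)·ẍ + m·l·cosθ·θ̈ − m·l·sinθ·θ̇² = -5.762281 + 1.745883 − 0.000000 = -4.016398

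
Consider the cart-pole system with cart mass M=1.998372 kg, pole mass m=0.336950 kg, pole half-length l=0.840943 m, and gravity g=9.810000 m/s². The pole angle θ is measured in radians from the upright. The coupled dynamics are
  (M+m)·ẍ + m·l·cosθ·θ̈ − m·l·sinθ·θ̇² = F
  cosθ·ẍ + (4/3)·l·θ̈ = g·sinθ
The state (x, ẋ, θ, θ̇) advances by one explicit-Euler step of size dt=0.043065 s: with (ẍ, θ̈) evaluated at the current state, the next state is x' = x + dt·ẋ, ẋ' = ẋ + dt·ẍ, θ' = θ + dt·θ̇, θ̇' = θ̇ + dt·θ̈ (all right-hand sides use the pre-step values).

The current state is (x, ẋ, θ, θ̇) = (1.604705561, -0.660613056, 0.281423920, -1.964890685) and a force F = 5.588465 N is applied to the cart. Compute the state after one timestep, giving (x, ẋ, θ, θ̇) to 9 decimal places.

(1.576256260, -0.553450165, 0.196805903, -1.952063897)

sinθ=0.277723834, cosθ=0.960660956
temp = (F + m·l·θ̇²·sinθ)/(M+m) = (5.588465 + 0.303823918)/2.335322 = 2.523116263
θ̈ = (g·sinθ − cosθ·temp)/(l·(4/3 − m·cos²θ/(M+m))) = 0.297847156
ẍ = temp − m·l·θ̈·cosθ/(M+m) = 2.488398731
Euler: x'=1.604705561+0.043065·-0.660613056=1.576256260, ẋ'=-0.660613056+0.043065·2.488398731=-0.553450165
       θ'=0.281423920+0.043065·-1.964890685=0.196805903, θ̇'=-1.964890685+0.043065·0.297847156=-1.952063897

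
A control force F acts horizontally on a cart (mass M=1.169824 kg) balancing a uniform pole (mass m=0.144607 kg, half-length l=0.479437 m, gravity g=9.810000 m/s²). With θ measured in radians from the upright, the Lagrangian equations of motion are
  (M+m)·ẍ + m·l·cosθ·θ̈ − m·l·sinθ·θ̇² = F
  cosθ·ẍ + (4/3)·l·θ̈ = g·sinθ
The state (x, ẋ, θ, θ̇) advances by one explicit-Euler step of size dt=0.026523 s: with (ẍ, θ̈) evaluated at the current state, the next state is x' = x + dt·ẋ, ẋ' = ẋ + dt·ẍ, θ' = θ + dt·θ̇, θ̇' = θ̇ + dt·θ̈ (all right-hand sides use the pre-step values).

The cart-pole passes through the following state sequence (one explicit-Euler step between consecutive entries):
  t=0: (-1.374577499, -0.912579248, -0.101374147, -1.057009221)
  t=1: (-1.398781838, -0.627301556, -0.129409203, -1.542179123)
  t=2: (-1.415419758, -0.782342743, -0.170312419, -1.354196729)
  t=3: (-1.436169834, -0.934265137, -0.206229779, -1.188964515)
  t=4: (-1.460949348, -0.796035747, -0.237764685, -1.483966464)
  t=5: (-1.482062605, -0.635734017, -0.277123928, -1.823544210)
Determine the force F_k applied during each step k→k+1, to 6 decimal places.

step 0→1:
  ẍ = (ẋ'−ẋ)/dt = (-0.627301556−-0.912579248)/0.026523 = 10.755861
  θ̈ = (θ̇'−θ̇)/dt = (-1.542179123−-1.057009221)/0.026523 = -18.292422
  sinθ=-0.101201, cosθ=0.994866
  F = (M+m)·ẍ + m·l·cosθ·θ̈ − m·l·sinθ·θ̇² = 14.137837 + -1.261702 − -0.007839 = 12.883974
step 1→2:
  ẍ = (ẋ'−ẋ)/dt = (-0.782342743−-0.627301556)/0.026523 = -5.845537
  θ̈ = (θ̇'−θ̇)/dt = (-1.354196729−-1.542179123)/0.026523 = 7.087524
  sinθ=-0.129048, cosθ=0.991638
  F = (M+m)·ẍ + m·l·cosθ·θ̈ − m·l·sinθ·θ̇² = -7.683555 + 0.487269 − -0.021279 = -7.175008
step 2→3:
  ẍ = (ẋ'−ẋ)/dt = (-0.934265137−-0.782342743)/0.026523 = -5.727949
  θ̈ = (θ̇'−θ̇)/dt = (-1.188964515−-1.354196729)/0.026523 = 6.229771
  sinθ=-0.169490, cosθ=0.985532
  F = (M+m)·ẍ + m·l·cosθ·θ̈ − m·l·sinθ·θ̇² = -7.528994 + 0.425661 − -0.021549 = -7.081784
step 3→4:
  ẍ = (ẋ'−ẋ)/dt = (-0.796035747−-0.934265137)/0.026523 = 5.211680
  θ̈ = (θ̇'−θ̇)/dt = (-1.483966464−-1.188964515)/0.026523 = -11.122496
  sinθ=-0.204771, cosθ=0.978810
  F = (M+m)·ẍ + m·l·cosθ·θ̈ − m·l·sinθ·θ̇² = 6.850394 + -0.754782 − -0.020069 = 6.115681
step 4→5:
  ẍ = (ẋ'−ẋ)/dt = (-0.635734017−-0.796035747)/0.026523 = 6.043876
  θ̈ = (θ̇'−θ̇)/dt = (-1.823544210−-1.483966464)/0.026523 = -12.803142
  sinθ=-0.235531, cosθ=0.971867
  F = (M+m)·ẍ + m·l·cosθ·θ̈ − m·l·sinθ·θ̇² = 7.944258 + -0.862669 − -0.035960 = 7.117549

F_0 = 12.883974 N
F_1 = -7.175008 N
F_2 = -7.081784 N
F_3 = 6.115681 N
F_4 = 7.117549 N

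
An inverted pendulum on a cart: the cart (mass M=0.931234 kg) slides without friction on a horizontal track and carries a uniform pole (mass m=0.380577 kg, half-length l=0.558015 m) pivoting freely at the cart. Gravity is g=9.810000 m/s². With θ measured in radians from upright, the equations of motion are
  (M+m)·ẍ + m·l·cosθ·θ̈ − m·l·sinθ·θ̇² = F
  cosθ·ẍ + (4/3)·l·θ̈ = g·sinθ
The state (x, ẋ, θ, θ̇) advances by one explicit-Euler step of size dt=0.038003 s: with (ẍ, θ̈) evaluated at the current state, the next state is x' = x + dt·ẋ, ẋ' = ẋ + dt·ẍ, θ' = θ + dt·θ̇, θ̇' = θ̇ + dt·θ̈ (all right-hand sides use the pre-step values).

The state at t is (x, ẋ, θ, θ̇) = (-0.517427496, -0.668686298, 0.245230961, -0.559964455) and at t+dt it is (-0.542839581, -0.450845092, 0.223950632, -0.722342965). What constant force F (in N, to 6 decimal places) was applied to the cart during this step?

F = 6.623158 N

ẍ = (ẋ'−ẋ)/dt = (-0.450845092−-0.668686298)/0.038003 = 5.732211
θ̈ = (θ̇'−θ̇)/dt = (-0.722342965−-0.559964455)/0.038003 = -4.272781
sinθ=0.242780, cosθ=0.970081
F = (M+m)·ẍ + m·l·cosθ·θ̈ − m·l·sinθ·θ̇² = 7.519577 + -0.880252 − 0.016167 = 6.623158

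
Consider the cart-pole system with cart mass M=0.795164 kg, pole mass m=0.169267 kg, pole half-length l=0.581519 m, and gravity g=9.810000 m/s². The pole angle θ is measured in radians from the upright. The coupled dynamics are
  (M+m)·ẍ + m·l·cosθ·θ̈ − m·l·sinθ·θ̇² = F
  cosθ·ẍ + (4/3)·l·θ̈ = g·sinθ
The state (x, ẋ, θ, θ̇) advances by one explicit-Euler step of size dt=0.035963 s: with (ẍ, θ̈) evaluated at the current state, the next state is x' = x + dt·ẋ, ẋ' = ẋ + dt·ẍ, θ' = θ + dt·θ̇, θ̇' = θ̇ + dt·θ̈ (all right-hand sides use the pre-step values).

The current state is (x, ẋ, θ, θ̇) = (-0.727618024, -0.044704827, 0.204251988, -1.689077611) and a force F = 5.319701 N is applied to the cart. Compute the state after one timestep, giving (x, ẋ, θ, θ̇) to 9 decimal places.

(-0.729225744, 0.174192080, 0.143507690, -1.873233925)

sinθ=0.202834754, cosθ=0.979212981
temp = (F + m·l·θ̇²·sinθ)/(M+m) = (5.319701 + 0.056961024)/0.964431 = 5.574957694
θ̈ = (g·sinθ − cosθ·temp)/(l·(4/3 − m·cos²θ/(M+m))) = -5.120716124
ẍ = temp − m·l·θ̈·cosθ/(M+m) = 6.086725435
Euler: x'=-0.727618024+0.035963·-0.044704827=-0.729225744, ẋ'=-0.044704827+0.035963·6.086725435=0.174192080
       θ'=0.204251988+0.035963·-1.689077611=0.143507690, θ̇'=-1.689077611+0.035963·-5.120716124=-1.873233925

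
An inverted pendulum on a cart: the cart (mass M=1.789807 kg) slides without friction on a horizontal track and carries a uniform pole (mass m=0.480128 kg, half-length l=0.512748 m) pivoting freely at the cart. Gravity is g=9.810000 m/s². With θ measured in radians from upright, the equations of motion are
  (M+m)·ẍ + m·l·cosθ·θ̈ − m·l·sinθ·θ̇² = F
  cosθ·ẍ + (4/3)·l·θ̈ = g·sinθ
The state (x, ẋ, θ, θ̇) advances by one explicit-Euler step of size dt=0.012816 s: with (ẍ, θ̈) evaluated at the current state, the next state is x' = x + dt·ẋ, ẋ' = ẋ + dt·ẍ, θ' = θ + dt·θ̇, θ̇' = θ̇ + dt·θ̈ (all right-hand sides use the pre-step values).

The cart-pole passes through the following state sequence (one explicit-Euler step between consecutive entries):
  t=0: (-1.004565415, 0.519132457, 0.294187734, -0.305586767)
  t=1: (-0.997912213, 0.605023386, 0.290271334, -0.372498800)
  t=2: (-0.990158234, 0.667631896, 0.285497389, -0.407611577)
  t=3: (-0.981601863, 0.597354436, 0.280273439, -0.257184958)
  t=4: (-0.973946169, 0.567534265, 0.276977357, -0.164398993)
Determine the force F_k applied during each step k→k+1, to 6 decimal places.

F_0 = 13.975997 N
F_1 = 10.433001 N
F_2 = -9.686267 N
F_3 = -3.573378 N

step 0→1:
  ẍ = (ẋ'−ẋ)/dt = (0.605023386−0.519132457)/0.012816 = 6.701852
  θ̈ = (θ̇'−θ̇)/dt = (-0.372498800−-0.305586767)/0.012816 = -5.220976
  sinθ=0.289963, cosθ=0.957038
  F = (M+m)·ẍ + m·l·cosθ·θ̈ − m·l·sinθ·θ̇² = 15.212767 + -1.230104 − 0.006666 = 13.975997
step 1→2:
  ẍ = (ẋ'−ẋ)/dt = (0.667631896−0.605023386)/0.012816 = 4.885183
  θ̈ = (θ̇'−θ̇)/dt = (-0.407611577−-0.372498800)/0.012816 = -2.739761
  sinθ=0.286212, cosθ=0.958166
  F = (M+m)·ẍ + m·l·cosθ·θ̈ − m·l·sinθ·θ̇² = 11.089049 + -0.646271 − 0.009777 = 10.433001
step 2→3:
  ẍ = (ẋ'−ẋ)/dt = (0.597354436−0.667631896)/0.012816 = -5.483572
  θ̈ = (θ̇'−θ̇)/dt = (-0.257184958−-0.407611577)/0.012816 = 11.737408
  sinθ=0.281635, cosθ=0.959522
  F = (M+m)·ẍ + m·l·cosθ·θ̈ − m·l·sinθ·θ̇² = -12.447352 + 2.772605 − 0.011520 = -9.686267
step 3→4:
  ẍ = (ẋ'−ẋ)/dt = (0.567534265−0.597354436)/0.012816 = -2.326792
  θ̈ = (θ̇'−θ̇)/dt = (-0.164398993−-0.257184958)/0.012816 = 7.239854
  sinθ=0.276618, cosθ=0.960980
  F = (M+m)·ẍ + m·l·cosθ·θ̈ − m·l·sinθ·θ̇² = -5.281667 + 1.712794 − 0.004504 = -3.573378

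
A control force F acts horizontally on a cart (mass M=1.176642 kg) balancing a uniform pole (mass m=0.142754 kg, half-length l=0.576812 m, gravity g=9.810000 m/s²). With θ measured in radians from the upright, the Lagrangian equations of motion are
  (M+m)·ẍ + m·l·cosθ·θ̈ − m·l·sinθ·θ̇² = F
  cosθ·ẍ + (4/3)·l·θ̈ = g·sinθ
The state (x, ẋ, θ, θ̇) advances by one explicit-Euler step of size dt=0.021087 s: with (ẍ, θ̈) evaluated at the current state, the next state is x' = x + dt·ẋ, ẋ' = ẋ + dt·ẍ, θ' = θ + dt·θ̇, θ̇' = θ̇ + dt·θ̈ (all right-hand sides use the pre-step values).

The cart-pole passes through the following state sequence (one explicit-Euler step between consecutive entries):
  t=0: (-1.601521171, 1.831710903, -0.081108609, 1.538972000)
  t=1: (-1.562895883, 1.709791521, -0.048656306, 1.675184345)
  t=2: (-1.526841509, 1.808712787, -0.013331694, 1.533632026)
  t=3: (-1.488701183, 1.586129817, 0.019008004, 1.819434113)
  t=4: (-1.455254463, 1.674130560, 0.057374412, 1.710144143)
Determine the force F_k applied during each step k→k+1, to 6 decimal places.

step 0→1:
  ẍ = (ẋ'−ẋ)/dt = (1.709791521−1.831710903)/0.021087 = -5.781732
  θ̈ = (θ̇'−θ̇)/dt = (1.675184345−1.538972000)/0.021087 = 6.459541
  sinθ=-0.081020, cosθ=0.996712
  F = (M+m)·ẍ + m·l·cosθ·θ̈ − m·l·sinθ·θ̇² = -7.628394 + 0.530144 − -0.015801 = -7.082449
step 1→2:
  ẍ = (ẋ'−ẋ)/dt = (1.808712787−1.709791521)/0.021087 = 4.691102
  θ̈ = (θ̇'−θ̇)/dt = (1.533632026−1.675184345)/0.021087 = -6.712777
  sinθ=-0.048637, cosθ=0.998817
  F = (M+m)·ẍ + m·l·cosθ·θ̈ − m·l·sinθ·θ̇² = 6.189421 + -0.552091 − -0.011239 = 5.648569
step 2→3:
  ẍ = (ẋ'−ẋ)/dt = (1.586129817−1.808712787)/0.021087 = -10.555459
  θ̈ = (θ̇'−θ̇)/dt = (1.819434113−1.533632026)/0.021087 = 13.553473
  sinθ=-0.013331, cosθ=0.999911
  F = (M+m)·ẍ + m·l·cosθ·θ̈ − m·l·sinθ·θ̇² = -13.926831 + 1.115924 − -0.002582 = -12.808325
step 3→4:
  ẍ = (ẋ'−ẋ)/dt = (1.674130560−1.586129817)/0.021087 = 4.173223
  θ̈ = (θ̇'−θ̇)/dt = (1.710144143−1.819434113)/0.021087 = -5.182813
  sinθ=0.019007, cosθ=0.999819
  F = (M+m)·ẍ + m·l·cosθ·θ̈ − m·l·sinθ·θ̇² = 5.506133 + -0.426687 − 0.005181 = 5.074265

F_0 = -7.082449 N
F_1 = 5.648569 N
F_2 = -12.808325 N
F_3 = 5.074265 N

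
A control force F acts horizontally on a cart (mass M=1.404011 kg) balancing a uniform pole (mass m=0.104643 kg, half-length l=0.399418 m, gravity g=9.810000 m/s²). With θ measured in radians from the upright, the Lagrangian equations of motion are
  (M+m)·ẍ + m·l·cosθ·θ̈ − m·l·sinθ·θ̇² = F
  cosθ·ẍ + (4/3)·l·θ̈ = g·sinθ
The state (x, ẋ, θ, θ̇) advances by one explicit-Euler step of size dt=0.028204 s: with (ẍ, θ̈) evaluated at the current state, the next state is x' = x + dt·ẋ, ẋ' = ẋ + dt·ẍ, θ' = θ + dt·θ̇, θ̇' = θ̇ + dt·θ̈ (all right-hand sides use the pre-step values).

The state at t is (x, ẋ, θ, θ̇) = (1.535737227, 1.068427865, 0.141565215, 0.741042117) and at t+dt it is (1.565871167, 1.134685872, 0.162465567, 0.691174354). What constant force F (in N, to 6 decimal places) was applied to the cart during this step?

F = 3.467793 N

ẍ = (ẋ'−ẋ)/dt = (1.134685872−1.068427865)/0.028204 = 2.349241
θ̈ = (θ̇'−θ̇)/dt = (0.691174354−0.741042117)/0.028204 = -1.768110
sinθ=0.141093, cosθ=0.989996
F = (M+m)·ẍ + m·l·cosθ·θ̈ − m·l·sinθ·θ̇² = 3.544193 + -0.073161 − 0.003238 = 3.467793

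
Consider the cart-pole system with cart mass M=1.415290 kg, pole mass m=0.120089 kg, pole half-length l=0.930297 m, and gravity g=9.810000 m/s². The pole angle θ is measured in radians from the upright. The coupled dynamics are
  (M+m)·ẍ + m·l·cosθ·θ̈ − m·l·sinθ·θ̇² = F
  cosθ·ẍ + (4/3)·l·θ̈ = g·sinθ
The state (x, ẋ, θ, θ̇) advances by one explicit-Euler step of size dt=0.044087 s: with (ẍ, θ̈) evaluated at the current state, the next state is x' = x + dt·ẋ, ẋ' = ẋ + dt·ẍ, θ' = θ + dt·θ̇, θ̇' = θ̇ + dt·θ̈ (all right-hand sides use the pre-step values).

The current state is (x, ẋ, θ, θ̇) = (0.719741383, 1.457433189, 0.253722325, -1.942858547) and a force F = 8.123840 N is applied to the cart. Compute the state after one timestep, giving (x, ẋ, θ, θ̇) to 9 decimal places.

sinθ=0.251008844, cosθ=0.967984793
temp = (F + m·l·θ̇²·sinθ)/(M+m) = (8.123840 + 0.105851310)/1.535379 = 5.360038994
θ̈ = (g·sinθ − cosθ·temp)/(l·(4/3 − m·cos²θ/(M+m))) = -2.325540329
ẍ = temp − m·l·θ̈·cosθ/(M+m) = 5.523834379
Euler: x'=0.719741383+0.044087·1.457433189=0.783995240, ẋ'=1.457433189+0.044087·5.523834379=1.700962475
       θ'=0.253722325+0.044087·-1.942858547=0.168067520, θ̇'=-1.942858547+0.044087·-2.325540329=-2.045384643

(0.783995240, 1.700962475, 0.168067520, -2.045384643)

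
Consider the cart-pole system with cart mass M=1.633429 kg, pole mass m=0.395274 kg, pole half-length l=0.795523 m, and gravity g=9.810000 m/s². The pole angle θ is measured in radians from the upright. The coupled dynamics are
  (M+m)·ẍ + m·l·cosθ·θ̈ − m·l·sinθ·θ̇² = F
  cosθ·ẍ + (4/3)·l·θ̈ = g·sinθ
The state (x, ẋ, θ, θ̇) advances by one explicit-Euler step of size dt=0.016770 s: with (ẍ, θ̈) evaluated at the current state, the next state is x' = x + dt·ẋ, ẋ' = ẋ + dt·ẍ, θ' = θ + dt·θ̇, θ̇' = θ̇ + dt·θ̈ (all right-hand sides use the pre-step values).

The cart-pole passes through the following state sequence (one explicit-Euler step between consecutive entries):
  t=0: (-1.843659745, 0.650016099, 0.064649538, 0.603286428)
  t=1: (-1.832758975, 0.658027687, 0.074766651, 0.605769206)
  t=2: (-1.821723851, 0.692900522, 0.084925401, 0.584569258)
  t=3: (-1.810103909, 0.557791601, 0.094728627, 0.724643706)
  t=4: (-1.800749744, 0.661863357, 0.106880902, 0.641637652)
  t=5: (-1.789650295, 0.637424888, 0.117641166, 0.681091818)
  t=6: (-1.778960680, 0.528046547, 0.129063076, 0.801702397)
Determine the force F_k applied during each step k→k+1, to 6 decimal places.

step 0→1:
  ẍ = (ẋ'−ẋ)/dt = (0.658027687−0.650016099)/0.016770 = 0.477733
  θ̈ = (θ̇'−θ̇)/dt = (0.605769206−0.603286428)/0.016770 = 0.148049
  sinθ=0.064605, cosθ=0.997911
  F = (M+m)·ẍ + m·l·cosθ·θ̈ − m·l·sinθ·θ̇² = 0.969179 + 0.046457 − 0.007394 = 1.008242
step 1→2:
  ẍ = (ẋ'−ẋ)/dt = (0.692900522−0.658027687)/0.016770 = 2.079477
  θ̈ = (θ̇'−θ̇)/dt = (0.584569258−0.605769206)/0.016770 = -1.264159
  sinθ=0.074697, cosθ=0.997206
  F = (M+m)·ẍ + m·l·cosθ·θ̈ − m·l·sinθ·θ̇² = 4.218642 + -0.396404 − 0.008619 = 3.813619
step 2→3:
  ẍ = (ẋ'−ẋ)/dt = (0.557791601−0.692900522)/0.016770 = -8.056584
  θ̈ = (θ̇'−θ̇)/dt = (0.724643706−0.584569258)/0.016770 = 8.352680
  sinθ=0.084823, cosθ=0.996396
  F = (M+m)·ẍ + m·l·cosθ·θ̈ − m·l·sinθ·θ̇² = -16.344417 + 2.617031 − 0.009115 = -13.736501
step 3→4:
  ẍ = (ẋ'−ẋ)/dt = (0.661863357−0.557791601)/0.016770 = 6.205829
  θ̈ = (θ̇'−θ̇)/dt = (0.641637652−0.724643706)/0.016770 = -4.949675
  sinθ=0.094587, cosθ=0.995517
  F = (M+m)·ẍ + m·l·cosθ·θ̈ − m·l·sinθ·θ̇² = 12.589784 + -1.549445 − 0.015618 = 11.024721
step 4→5:
  ẍ = (ẋ'−ẋ)/dt = (0.637424888−0.661863357)/0.016770 = -1.457273
  θ̈ = (θ̇'−θ̇)/dt = (0.681091818−0.641637652)/0.016770 = 2.352663
  sinθ=0.106678, cosθ=0.994294
  F = (M+m)·ẍ + m·l·cosθ·θ̈ − m·l·sinθ·θ̇² = -2.956374 + 0.735572 − 0.013810 = -2.234612
step 5→6:
  ẍ = (ẋ'−ẋ)/dt = (0.528046547−0.637424888)/0.016770 = -6.522262
  θ̈ = (θ̇'−θ̇)/dt = (0.801702397−0.681091818)/0.016770 = 7.192044
  sinθ=0.117370, cosθ=0.993088
  F = (M+m)·ẍ + m·l·cosθ·θ̈ − m·l·sinθ·θ̇² = -13.231733 + 2.245904 − 0.017121 = -11.002950

F_0 = 1.008242 N
F_1 = 3.813619 N
F_2 = -13.736501 N
F_3 = 11.024721 N
F_4 = -2.234612 N
F_5 = -11.002950 N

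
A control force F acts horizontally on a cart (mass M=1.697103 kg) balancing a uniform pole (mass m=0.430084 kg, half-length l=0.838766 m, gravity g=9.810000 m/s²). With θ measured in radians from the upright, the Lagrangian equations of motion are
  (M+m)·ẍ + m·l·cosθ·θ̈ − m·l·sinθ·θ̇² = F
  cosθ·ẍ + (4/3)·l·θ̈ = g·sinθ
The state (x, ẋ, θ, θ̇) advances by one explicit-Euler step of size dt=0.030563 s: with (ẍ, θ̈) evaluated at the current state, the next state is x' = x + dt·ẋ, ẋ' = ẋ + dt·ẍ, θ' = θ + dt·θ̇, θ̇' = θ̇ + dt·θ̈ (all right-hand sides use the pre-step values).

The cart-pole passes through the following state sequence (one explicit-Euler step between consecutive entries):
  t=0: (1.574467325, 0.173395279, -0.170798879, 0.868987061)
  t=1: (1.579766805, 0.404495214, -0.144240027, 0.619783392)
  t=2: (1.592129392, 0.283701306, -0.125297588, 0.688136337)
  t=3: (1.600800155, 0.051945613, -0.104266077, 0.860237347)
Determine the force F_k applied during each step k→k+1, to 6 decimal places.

F_0 = 13.232283 N
F_1 = -7.588944 N
F_2 = -14.093455 N

step 0→1:
  ẍ = (ẋ'−ẋ)/dt = (0.404495214−0.173395279)/0.030563 = 7.561428
  θ̈ = (θ̇'−θ̇)/dt = (0.619783392−0.868987061)/0.030563 = -8.153770
  sinθ=-0.169970, cosθ=0.985449
  F = (M+m)·ẍ + m·l·cosθ·θ̈ − m·l·sinθ·θ̇² = 16.084572 + -2.898590 − -0.046301 = 13.232283
step 1→2:
  ẍ = (ẋ'−ẋ)/dt = (0.283701306−0.404495214)/0.030563 = -3.952292
  θ̈ = (θ̇'−θ̇)/dt = (0.688136337−0.619783392)/0.030563 = 2.236461
  sinθ=-0.143740, cosθ=0.989615
  F = (M+m)·ẍ + m·l·cosθ·θ̈ − m·l·sinθ·θ̇² = -8.407265 + 0.798402 − -0.019918 = -7.588944
step 2→3:
  ẍ = (ẋ'−ẋ)/dt = (0.051945613−0.283701306)/0.030563 = -7.582884
  θ̈ = (θ̇'−θ̇)/dt = (0.860237347−0.688136337)/0.030563 = 5.631025
  sinθ=-0.124970, cosθ=0.992161
  F = (M+m)·ẍ + m·l·cosθ·θ̈ − m·l·sinθ·θ̇² = -16.130213 + 2.015410 − -0.021348 = -14.093455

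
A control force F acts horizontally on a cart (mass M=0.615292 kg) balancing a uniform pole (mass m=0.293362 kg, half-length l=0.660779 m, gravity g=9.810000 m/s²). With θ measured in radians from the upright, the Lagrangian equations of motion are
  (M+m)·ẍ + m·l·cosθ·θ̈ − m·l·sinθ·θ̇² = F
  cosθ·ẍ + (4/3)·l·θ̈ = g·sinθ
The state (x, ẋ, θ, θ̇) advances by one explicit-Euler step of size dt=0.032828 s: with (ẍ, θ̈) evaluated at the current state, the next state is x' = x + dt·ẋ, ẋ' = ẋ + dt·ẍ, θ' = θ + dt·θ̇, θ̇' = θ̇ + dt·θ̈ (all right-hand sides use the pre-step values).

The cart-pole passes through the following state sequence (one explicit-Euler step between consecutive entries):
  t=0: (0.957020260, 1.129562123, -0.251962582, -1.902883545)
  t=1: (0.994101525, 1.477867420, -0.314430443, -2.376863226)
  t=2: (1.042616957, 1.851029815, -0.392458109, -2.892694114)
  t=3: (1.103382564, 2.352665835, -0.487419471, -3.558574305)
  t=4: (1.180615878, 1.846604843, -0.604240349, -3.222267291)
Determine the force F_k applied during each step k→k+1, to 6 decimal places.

F_0 = 7.105366 N
F_1 = 7.770932 N
F_2 = 10.872232 N
F_3 = -11.103086 N

step 0→1:
  ẍ = (ẋ'−ẋ)/dt = (1.477867420−1.129562123)/0.032828 = 10.610007
  θ̈ = (θ̇'−θ̇)/dt = (-2.376863226−-1.902883545)/0.032828 = -14.438275
  sinθ=-0.249305, cosθ=0.968425
  F = (M+m)·ẍ + m·l·cosθ·θ̈ − m·l·sinθ·θ̇² = 9.640825 + -2.710450 − -0.174991 = 7.105366
step 1→2:
  ẍ = (ẋ'−ẋ)/dt = (1.851029815−1.477867420)/0.032828 = 11.367199
  θ̈ = (θ̇'−θ̇)/dt = (-2.892694114−-2.376863226)/0.032828 = -15.713138
  sinθ=-0.309275, cosθ=0.950973
  F = (M+m)·ẍ + m·l·cosθ·θ̈ − m·l·sinθ·θ̇² = 10.328850 + -2.896617 − -0.338698 = 7.770932
step 2→3:
  ẍ = (ẋ'−ẋ)/dt = (2.352665835−1.851029815)/0.032828 = 15.280737
  θ̈ = (θ̇'−θ̇)/dt = (-3.558574305−-2.892694114)/0.032828 = -20.283910
  sinθ=-0.382461, cosθ=0.923972
  F = (M+m)·ẍ + m·l·cosθ·θ̈ − m·l·sinθ·θ̇² = 13.884902 + -3.633042 − -0.620372 = 10.872232
step 3→4:
  ẍ = (ẋ'−ẋ)/dt = (1.846604843−2.352665835)/0.032828 = -15.415529
  θ̈ = (θ̇'−θ̇)/dt = (-3.222267291−-3.558574305)/0.032828 = 10.244517
  sinθ=-0.468347, cosθ=0.883544
  F = (M+m)·ẍ + m·l·cosθ·θ̈ − m·l·sinθ·θ̇² = -14.007382 + 1.754607 − -1.149689 = -11.103086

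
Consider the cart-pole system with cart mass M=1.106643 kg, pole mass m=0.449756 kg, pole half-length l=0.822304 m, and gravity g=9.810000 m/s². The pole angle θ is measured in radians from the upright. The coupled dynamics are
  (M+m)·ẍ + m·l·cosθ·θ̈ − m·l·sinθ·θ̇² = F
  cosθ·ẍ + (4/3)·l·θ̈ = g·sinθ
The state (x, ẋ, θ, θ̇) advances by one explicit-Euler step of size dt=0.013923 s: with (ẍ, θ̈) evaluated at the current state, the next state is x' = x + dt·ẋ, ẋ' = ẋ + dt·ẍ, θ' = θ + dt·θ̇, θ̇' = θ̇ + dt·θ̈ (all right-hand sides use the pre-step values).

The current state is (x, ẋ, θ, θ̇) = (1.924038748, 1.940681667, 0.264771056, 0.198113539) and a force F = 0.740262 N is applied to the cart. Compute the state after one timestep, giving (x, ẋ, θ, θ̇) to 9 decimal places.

(1.951058859, 1.939653727, 0.267529391, 0.231618228)

sinθ=0.261688309, cosθ=0.965152438
temp = (F + m·l·θ̇²·sinθ)/(M+m) = (0.740262 + 0.003798586)/1.556399 = 0.478065449
θ̈ = (g·sinθ − cosθ·temp)/(l·(4/3 − m·cos²θ/(M+m))) = 2.406427441
ẍ = temp − m·l·θ̈·cosθ/(M+m) = -0.073830377
Euler: x'=1.924038748+0.013923·1.940681667=1.951058859, ẋ'=1.940681667+0.013923·-0.073830377=1.939653727
       θ'=0.264771056+0.013923·0.198113539=0.267529391, θ̇'=0.198113539+0.013923·2.406427441=0.231618228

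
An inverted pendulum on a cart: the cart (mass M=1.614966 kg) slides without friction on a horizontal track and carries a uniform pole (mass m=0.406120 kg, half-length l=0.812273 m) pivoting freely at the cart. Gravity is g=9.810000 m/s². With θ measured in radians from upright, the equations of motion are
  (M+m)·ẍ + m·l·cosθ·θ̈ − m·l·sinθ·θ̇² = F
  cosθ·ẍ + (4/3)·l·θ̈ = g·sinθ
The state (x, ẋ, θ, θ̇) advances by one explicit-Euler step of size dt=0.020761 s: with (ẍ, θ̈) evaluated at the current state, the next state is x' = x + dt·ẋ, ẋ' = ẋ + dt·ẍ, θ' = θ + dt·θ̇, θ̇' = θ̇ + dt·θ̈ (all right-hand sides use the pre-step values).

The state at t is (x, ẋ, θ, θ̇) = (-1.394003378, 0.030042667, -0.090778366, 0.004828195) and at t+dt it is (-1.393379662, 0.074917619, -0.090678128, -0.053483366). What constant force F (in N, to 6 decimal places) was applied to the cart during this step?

F = 3.445861 N

ẍ = (ẋ'−ẋ)/dt = (0.074917619−0.030042667)/0.020761 = 2.161502
θ̈ = (θ̇'−θ̇)/dt = (-0.053483366−0.004828195)/0.020761 = -2.808707
sinθ=-0.090654, cosθ=0.995882
F = (M+m)·ẍ + m·l·cosθ·θ̈ − m·l·sinθ·θ̇² = 4.368582 + -0.922722 − -0.000001 = 3.445861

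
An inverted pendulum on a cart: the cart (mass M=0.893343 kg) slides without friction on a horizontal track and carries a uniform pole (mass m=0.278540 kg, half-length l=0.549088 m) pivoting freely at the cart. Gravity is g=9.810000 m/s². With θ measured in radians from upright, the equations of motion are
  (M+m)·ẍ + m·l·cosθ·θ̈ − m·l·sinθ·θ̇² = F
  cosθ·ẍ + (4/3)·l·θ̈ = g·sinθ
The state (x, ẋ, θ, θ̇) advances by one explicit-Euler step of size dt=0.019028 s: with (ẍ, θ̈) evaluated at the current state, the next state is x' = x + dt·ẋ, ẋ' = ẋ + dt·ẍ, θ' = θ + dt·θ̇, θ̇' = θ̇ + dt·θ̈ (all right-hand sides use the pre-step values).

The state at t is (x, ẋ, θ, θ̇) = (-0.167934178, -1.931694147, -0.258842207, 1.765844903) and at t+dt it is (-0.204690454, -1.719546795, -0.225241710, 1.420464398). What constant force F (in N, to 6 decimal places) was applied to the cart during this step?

F = 10.504037 N

ẍ = (ẋ'−ẋ)/dt = (-1.719546795−-1.931694147)/0.019028 = 11.149220
θ̈ = (θ̇'−θ̇)/dt = (1.420464398−1.765844903)/0.019028 = -18.151172
sinθ=-0.255962, cosθ=0.966687
F = (M+m)·ẍ + m·l·cosθ·θ̈ − m·l·sinθ·θ̇² = 13.065581 + -2.683614 − -0.122070 = 10.504037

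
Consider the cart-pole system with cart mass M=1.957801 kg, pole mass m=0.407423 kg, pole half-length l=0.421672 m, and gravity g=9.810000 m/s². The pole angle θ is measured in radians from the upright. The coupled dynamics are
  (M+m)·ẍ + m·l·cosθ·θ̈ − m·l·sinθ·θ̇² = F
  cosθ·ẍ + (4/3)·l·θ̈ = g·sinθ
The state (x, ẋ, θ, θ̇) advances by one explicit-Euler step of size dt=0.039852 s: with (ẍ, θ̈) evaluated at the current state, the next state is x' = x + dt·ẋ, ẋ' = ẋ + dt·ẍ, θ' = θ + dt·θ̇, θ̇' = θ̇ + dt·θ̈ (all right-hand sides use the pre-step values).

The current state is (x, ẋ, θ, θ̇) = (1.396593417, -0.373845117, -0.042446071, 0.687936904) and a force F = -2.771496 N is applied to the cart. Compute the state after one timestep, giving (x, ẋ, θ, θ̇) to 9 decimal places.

(1.381694941, -0.425064530, -0.015030410, 0.749449259)

sinθ=-0.042433327, cosθ=0.999099301
temp = (F + m·l·θ̇²·sinθ)/(M+m) = (-2.771496 + -0.003450044)/2.365224 = -1.173227586
θ̈ = (g·sinθ − cosθ·temp)/(l·(4/3 − m·cos²θ/(M+m))) = 1.543519898
ẍ = temp − m·l·θ̈·cosθ/(M+m) = -1.285240712
Euler: x'=1.396593417+0.039852·-0.373845117=1.381694941, ẋ'=-0.373845117+0.039852·-1.285240712=-0.425064530
       θ'=-0.042446071+0.039852·0.687936904=-0.015030410, θ̇'=0.687936904+0.039852·1.543519898=0.749449259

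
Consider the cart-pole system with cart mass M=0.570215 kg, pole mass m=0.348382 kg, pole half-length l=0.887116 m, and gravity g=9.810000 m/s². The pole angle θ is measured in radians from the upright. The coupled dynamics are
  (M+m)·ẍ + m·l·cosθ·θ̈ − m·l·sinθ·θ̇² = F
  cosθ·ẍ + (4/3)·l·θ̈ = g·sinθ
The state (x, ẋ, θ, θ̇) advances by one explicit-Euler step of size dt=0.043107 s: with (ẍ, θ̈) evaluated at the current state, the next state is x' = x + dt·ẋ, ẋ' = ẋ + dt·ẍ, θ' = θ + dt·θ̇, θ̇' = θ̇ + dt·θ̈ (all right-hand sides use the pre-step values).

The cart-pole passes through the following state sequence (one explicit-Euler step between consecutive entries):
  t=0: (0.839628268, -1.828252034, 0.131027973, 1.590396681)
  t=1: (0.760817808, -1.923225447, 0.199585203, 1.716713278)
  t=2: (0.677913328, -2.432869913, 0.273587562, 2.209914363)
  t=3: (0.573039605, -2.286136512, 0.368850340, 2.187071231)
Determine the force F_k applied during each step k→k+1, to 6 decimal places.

F_0 = -1.228125 N
F_1 = -7.575142 N
F_2 = 2.561357 N

step 0→1:
  ẍ = (ẋ'−ẋ)/dt = (-1.923225447−-1.828252034)/0.043107 = -2.203202
  θ̈ = (θ̇'−θ̇)/dt = (1.716713278−1.590396681)/0.043107 = 2.930304
  sinθ=0.130653, cosθ=0.991428
  F = (M+m)·ẍ + m·l·cosθ·θ̈ − m·l·sinθ·θ̇² = -2.023854 + 0.897863 − 0.102133 = -1.228125
step 1→2:
  ẍ = (ẋ'−ẋ)/dt = (-2.432869913−-1.923225447)/0.043107 = -11.822777
  θ̈ = (θ̇'−θ̇)/dt = (2.209914363−1.716713278)/0.043107 = 11.441322
  sinθ=0.198263, cosθ=0.980149
  F = (M+m)·ẍ + m·l·cosθ·θ̈ − m·l·sinθ·θ̇² = -10.860368 + 3.465807 − 0.180581 = -7.575142
step 2→3:
  ẍ = (ẋ'−ẋ)/dt = (-2.286136512−-2.432869913)/0.043107 = 3.403934
  θ̈ = (θ̇'−θ̇)/dt = (2.187071231−2.209914363)/0.043107 = -0.529917
  sinθ=0.270187, cosθ=0.962808
  F = (M+m)·ẍ + m·l·cosθ·θ̈ − m·l·sinθ·θ̇² = 3.126844 + -0.157683 − 0.407804 = 2.561357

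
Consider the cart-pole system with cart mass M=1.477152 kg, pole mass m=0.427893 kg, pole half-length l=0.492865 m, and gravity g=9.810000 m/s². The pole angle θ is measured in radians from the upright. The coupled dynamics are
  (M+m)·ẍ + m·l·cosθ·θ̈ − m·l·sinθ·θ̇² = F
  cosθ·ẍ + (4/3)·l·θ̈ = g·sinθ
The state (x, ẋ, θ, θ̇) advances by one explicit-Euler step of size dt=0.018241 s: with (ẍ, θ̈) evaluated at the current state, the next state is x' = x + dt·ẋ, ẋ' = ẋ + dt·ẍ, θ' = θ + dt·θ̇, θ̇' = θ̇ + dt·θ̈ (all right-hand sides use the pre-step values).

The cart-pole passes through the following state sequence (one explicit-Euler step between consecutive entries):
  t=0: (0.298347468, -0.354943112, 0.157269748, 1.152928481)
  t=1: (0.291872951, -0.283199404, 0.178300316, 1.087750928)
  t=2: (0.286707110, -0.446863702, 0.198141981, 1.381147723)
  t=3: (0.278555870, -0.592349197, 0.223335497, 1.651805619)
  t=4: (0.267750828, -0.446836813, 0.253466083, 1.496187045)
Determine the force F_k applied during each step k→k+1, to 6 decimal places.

F_0 = 6.704579 N
F_1 = -13.798618 N
F_2 = -12.205349 N
F_3 = 13.315008 N

step 0→1:
  ẍ = (ẋ'−ẋ)/dt = (-0.283199404−-0.354943112)/0.018241 = 3.933102
  θ̈ = (θ̇'−θ̇)/dt = (1.087750928−1.152928481)/0.018241 = -3.573135
  sinθ=0.156622, cosθ=0.987659
  F = (M+m)·ẍ + m·l·cosθ·θ̈ − m·l·sinθ·θ̇² = 7.492736 + -0.744251 − 0.043906 = 6.704579
step 1→2:
  ẍ = (ẋ'−ẋ)/dt = (-0.446863702−-0.283199404)/0.018241 = -8.972331
  θ̈ = (θ̇'−θ̇)/dt = (1.381147723−1.087750928)/0.018241 = 16.084469
  sinθ=0.177357, cosθ=0.984147
  F = (M+m)·ẍ + m·l·cosθ·θ̈ − m·l·sinθ·θ̇² = -17.092695 + 3.338333 − 0.044256 = -13.798618
step 2→3:
  ẍ = (ẋ'−ẋ)/dt = (-0.592349197−-0.446863702)/0.018241 = -7.975741
  θ̈ = (θ̇'−θ̇)/dt = (1.651805619−1.381147723)/0.018241 = 14.837887
  sinθ=0.196848, cosθ=0.980434
  F = (M+m)·ẍ + m·l·cosθ·θ̈ − m·l·sinθ·θ̇² = -15.194146 + 3.067988 − 0.079191 = -12.205349
step 3→4:
  ẍ = (ẋ'−ẋ)/dt = (-0.446836813−-0.592349197)/0.018241 = 7.977215
  θ̈ = (θ̇'−θ̇)/dt = (1.496187045−1.651805619)/0.018241 = -8.531252
  sinθ=0.221484, cosθ=0.975164
  F = (M+m)·ẍ + m·l·cosθ·θ̈ − m·l·sinθ·θ̇² = 15.196954 + -1.754501 − 0.127445 = 13.315008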